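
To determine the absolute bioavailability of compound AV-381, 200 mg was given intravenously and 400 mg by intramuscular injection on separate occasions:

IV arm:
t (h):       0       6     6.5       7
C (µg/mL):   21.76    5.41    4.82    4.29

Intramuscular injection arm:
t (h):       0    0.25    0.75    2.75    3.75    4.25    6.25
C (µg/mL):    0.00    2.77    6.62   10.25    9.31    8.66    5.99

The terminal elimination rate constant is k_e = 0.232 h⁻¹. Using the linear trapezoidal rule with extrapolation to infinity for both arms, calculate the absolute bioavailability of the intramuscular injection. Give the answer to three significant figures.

Trapezoidal AUC_0→7 (IV):
  [0→6]: (21.76+5.41)/2 × 6 = 81.51
  [6→6.5]: (5.41+4.82)/2 × 0.5 = 2.5575
  [6.5→7]: (4.82+4.29)/2 × 0.5 = 2.2775
  Sum = 86.345 µg/mL·h
IV tail: 4.29/0.232 = 18.491; AUC_iv,0→∞ = 86.345 + 18.491 = 104.836 µg/mL·h
Trapezoidal AUC_0→6.25 (intramuscular injection):
  [0→0.25]: (0.00+2.77)/2 × 0.25 = 0.34625
  [0.25→0.75]: (2.77+6.62)/2 × 0.5 = 2.3475
  [0.75→2.75]: (6.62+10.25)/2 × 2 = 16.87
  [2.75→3.75]: (10.25+9.31)/2 × 1 = 9.78
  [3.75→4.25]: (9.31+8.66)/2 × 0.5 = 4.4925
  [4.25→6.25]: (8.66+5.99)/2 × 2 = 14.65
  Sum = 48.48625 µg/mL·h
intramuscular injection tail: 5.99/0.232 = 25.819; AUC_ev,0→∞ = 48.48625 + 25.819 = 74.30525 µg/mL·h
F = (AUC_ev/D_ev)/(AUC_iv/D_iv) = (74.30525/400)/(104.836/200) = 0.185763/0.52418 = 0.3544

F = 0.354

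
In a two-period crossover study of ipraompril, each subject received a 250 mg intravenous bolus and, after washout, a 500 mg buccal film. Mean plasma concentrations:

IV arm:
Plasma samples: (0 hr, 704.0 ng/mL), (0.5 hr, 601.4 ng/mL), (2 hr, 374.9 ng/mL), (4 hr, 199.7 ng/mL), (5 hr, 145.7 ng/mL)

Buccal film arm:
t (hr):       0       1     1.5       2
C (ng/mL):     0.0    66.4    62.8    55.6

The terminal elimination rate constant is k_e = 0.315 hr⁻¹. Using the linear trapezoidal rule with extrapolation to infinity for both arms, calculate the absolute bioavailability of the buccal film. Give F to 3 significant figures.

F = 0.0599

Trapezoidal AUC_0→5 (IV):
  [0→0.5]: (704.0+601.4)/2 × 0.5 = 326.35
  [0.5→2]: (601.4+374.9)/2 × 1.5 = 732.225
  [2→4]: (374.9+199.7)/2 × 2 = 574.6
  [4→5]: (199.7+145.7)/2 × 1 = 172.7
  Sum = 1805.875 ng/mL·hr
IV tail: 145.7/0.315 = 462.540; AUC_iv,0→∞ = 1805.875 + 462.540 = 2268.415 ng/mL·hr
Trapezoidal AUC_0→2 (buccal film):
  [0→1]: (0.0+66.4)/2 × 1 = 33.2
  [1→1.5]: (66.4+62.8)/2 × 0.5 = 32.3
  [1.5→2]: (62.8+55.6)/2 × 0.5 = 29.6
  Sum = 95.1 ng/mL·hr
buccal film tail: 55.6/0.315 = 176.508; AUC_ev,0→∞ = 95.1 + 176.508 = 271.608 ng/mL·hr
F = (AUC_ev/D_ev)/(AUC_iv/D_iv) = (271.608/500)/(2268.415/250) = 0.543216/9.07366 = 0.0599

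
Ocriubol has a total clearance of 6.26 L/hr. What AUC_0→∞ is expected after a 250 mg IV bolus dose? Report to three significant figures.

AUC = 39.9 mg/L·hr

AUC_0→∞ = Dose_iv / CL
        = 250 / 6.26 = 39.9361 mg/L·hr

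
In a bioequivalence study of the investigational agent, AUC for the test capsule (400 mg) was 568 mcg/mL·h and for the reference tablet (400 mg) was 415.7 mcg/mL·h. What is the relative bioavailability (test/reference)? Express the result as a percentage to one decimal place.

F_rel = (AUC_test/D_test) / (AUC_ref/D_ref)
      = (568/400) / (415.7/400)
      = 1.42 / 1.03925 = 1.3664 = 136.64%

F_rel = 136.6%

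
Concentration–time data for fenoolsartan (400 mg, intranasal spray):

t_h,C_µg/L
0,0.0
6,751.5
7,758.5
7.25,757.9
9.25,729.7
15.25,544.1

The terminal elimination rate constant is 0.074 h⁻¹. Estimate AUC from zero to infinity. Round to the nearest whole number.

Trapezoidal AUC_0→15.25:
  [0→6]: (0.0+751.5)/2 × 6 = 2254.5
  [6→7]: (751.5+758.5)/2 × 1 = 755.0
  [7→7.25]: (758.5+757.9)/2 × 0.25 = 189.55
  [7.25→9.25]: (757.9+729.7)/2 × 2 = 1487.6
  [9.25→15.25]: (729.7+544.1)/2 × 6 = 3821.4
  Sum = 8508.05 µg/L·h
Extrapolated tail: C_last / k_e = 544.1 / 0.074 = 7352.703
AUC_0→∞ = 8508.05 + 7352.703 = 15860.753 µg/L·h

AUC = 15861 µg/L·h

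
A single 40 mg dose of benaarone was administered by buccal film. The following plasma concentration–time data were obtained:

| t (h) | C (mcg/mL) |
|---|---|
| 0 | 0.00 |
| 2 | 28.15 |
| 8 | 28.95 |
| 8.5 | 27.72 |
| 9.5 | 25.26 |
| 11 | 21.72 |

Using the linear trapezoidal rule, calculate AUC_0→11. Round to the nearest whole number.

AUC = 275 mcg/mL·h

Trapezoidal AUC_0→11:
  [0→2]: (0.00+28.15)/2 × 2 = 28.15
  [2→8]: (28.15+28.95)/2 × 6 = 171.3
  [8→8.5]: (28.95+27.72)/2 × 0.5 = 14.1675
  [8.5→9.5]: (27.72+25.26)/2 × 1 = 26.49
  [9.5→11]: (25.26+21.72)/2 × 1.5 = 35.235
  Sum = 275.3425 mcg/mL·h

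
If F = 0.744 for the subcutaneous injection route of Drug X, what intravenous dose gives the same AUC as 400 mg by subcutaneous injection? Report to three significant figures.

Systemic exposure from an extravascular dose = F × D_ev, so the equivalent IV dose is F × D_ev.
D_iv = F × D_ev = 0.744 × 400 = 297.6 mg

D_iv = 298 mg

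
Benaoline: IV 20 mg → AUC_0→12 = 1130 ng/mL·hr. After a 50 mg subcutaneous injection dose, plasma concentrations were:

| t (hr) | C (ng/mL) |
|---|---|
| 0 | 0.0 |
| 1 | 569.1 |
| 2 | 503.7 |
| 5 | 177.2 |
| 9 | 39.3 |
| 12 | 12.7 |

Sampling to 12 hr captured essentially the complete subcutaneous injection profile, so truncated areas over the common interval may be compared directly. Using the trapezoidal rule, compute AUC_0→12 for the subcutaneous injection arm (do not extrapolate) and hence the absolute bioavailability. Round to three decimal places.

Trapezoidal AUC_0→12 (subcutaneous injection):
  [0→1]: (0.0+569.1)/2 × 1 = 284.55
  [1→2]: (569.1+503.7)/2 × 1 = 536.4
  [2→5]: (503.7+177.2)/2 × 3 = 1021.35
  [5→9]: (177.2+39.3)/2 × 4 = 433.0
  [9→12]: (39.3+12.7)/2 × 3 = 78.0
  Sum = 2353.3 ng/mL·hr
F = (AUC_ev/D_ev)/(AUC_iv/D_iv) = (2353.3/50)/(1130/20) = 47.066/56.5 = 0.8330

F = 0.833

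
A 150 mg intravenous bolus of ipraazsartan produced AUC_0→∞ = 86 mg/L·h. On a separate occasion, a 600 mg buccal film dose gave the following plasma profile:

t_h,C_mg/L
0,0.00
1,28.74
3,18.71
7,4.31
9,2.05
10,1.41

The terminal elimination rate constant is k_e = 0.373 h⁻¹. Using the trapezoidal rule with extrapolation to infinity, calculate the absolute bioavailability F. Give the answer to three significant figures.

F = 0.348

Trapezoidal AUC_0→10 (buccal film):
  [0→1]: (0.00+28.74)/2 × 1 = 14.37
  [1→3]: (28.74+18.71)/2 × 2 = 47.45
  [3→7]: (18.71+4.31)/2 × 4 = 46.04
  [7→9]: (4.31+2.05)/2 × 2 = 6.36
  [9→10]: (2.05+1.41)/2 × 1 = 1.73
  Sum = 115.95 mg/L·h
Tail: C_last/k_e = 1.41/0.373 = 3.780
AUC_0→∞ (buccal film) = 115.95 + 3.780 = 119.73 mg/L·h
F = (AUC_ev/D_ev)/(AUC_iv/D_iv) = (119.73/600)/(86/150) = 0.19955/0.573333 = 0.3481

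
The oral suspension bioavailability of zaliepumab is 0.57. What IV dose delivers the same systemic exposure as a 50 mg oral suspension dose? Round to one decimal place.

Systemic exposure from an extravascular dose = F × D_ev, so the equivalent IV dose is F × D_ev.
D_iv = F × D_ev = 0.57 × 50 = 28.5 mg

D_iv = 28.5 mg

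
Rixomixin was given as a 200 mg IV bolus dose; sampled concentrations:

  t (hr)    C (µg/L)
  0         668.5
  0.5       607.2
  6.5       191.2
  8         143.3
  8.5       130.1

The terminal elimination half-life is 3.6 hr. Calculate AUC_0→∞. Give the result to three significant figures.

Trapezoidal AUC_0→8.5:
  [0→0.5]: (668.5+607.2)/2 × 0.5 = 318.925
  [0.5→6.5]: (607.2+191.2)/2 × 6 = 2395.2
  [6.5→8]: (191.2+143.3)/2 × 1.5 = 250.875
  [8→8.5]: (143.3+130.1)/2 × 0.5 = 68.35
  Sum = 3033.35 µg/L·hr
k_e = ln2 / t½ = 0.693147 / 3.6 = 0.1925 hr^-1
Extrapolated tail: C_last / k_e = 130.1 / 0.1925 = 675.844
AUC_0→∞ = 3033.35 + 675.844 = 3709.194 µg/L·hr

AUC = 3710 µg/L·hr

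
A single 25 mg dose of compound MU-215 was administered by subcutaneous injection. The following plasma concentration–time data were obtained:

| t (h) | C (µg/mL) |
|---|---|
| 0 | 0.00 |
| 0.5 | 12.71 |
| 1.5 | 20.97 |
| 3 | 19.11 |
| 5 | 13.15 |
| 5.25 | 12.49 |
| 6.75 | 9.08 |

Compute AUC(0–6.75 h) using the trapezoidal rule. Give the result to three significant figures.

AUC = 102 µg/mL·h

Trapezoidal AUC_0→6.75:
  [0→0.5]: (0.00+12.71)/2 × 0.5 = 3.1775
  [0.5→1.5]: (12.71+20.97)/2 × 1 = 16.84
  [1.5→3]: (20.97+19.11)/2 × 1.5 = 30.06
  [3→5]: (19.11+13.15)/2 × 2 = 32.26
  [5→5.25]: (13.15+12.49)/2 × 0.25 = 3.205
  [5.25→6.75]: (12.49+9.08)/2 × 1.5 = 16.1775
  Sum = 101.72 µg/mL·h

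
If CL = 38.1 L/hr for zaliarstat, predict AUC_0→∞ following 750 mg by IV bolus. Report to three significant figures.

AUC_0→∞ = Dose_iv / CL
        = 750 / 38.1 = 19.685 mg/L·hr

AUC = 19.7 mg/L·hr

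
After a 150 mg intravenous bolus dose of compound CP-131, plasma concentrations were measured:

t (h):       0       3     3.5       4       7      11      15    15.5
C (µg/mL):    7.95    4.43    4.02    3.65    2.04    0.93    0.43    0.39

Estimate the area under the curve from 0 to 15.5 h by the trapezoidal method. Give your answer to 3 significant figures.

Trapezoidal AUC_0→15.5:
  [0→3]: (7.95+4.43)/2 × 3 = 18.57
  [3→3.5]: (4.43+4.02)/2 × 0.5 = 2.1125
  [3.5→4]: (4.02+3.65)/2 × 0.5 = 1.9175
  [4→7]: (3.65+2.04)/2 × 3 = 8.535
  [7→11]: (2.04+0.93)/2 × 4 = 5.94
  [11→15]: (0.93+0.43)/2 × 4 = 2.72
  [15→15.5]: (0.43+0.39)/2 × 0.5 = 0.205
  Sum = 40.0 µg/mL·h

AUC = 40.0 µg/mL·h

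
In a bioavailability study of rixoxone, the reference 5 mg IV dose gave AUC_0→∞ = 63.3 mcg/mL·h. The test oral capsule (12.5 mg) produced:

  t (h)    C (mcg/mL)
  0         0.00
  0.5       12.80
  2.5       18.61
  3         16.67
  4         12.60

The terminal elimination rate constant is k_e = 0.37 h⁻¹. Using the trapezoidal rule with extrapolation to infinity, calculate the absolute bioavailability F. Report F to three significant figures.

F = 0.582

Trapezoidal AUC_0→4 (oral capsule):
  [0→0.5]: (0.00+12.80)/2 × 0.5 = 3.2
  [0.5→2.5]: (12.80+18.61)/2 × 2 = 31.41
  [2.5→3]: (18.61+16.67)/2 × 0.5 = 8.82
  [3→4]: (16.67+12.60)/2 × 1 = 14.635
  Sum = 58.065 mcg/mL·h
Tail: C_last/k_e = 12.60/0.37 = 34.054
AUC_0→∞ (oral capsule) = 58.065 + 34.054 = 92.119 mcg/mL·h
F = (AUC_ev/D_ev)/(AUC_iv/D_iv) = (92.119/12.5)/(63.3/5) = 7.36952/12.66 = 0.5821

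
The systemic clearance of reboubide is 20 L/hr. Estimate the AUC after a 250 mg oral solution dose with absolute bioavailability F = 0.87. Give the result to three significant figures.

AUC = 10.9 mg/L·hr

AUC_0→∞ = F × Dose / CL
        = 0.87 × 250 / 20 = 10.875 mg/L·hr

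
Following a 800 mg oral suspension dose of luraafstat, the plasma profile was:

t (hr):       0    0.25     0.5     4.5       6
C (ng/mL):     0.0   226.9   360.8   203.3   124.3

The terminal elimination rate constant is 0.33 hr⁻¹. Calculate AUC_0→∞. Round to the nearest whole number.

Trapezoidal AUC_0→6:
  [0→0.25]: (0.0+226.9)/2 × 0.25 = 28.3625
  [0.25→0.5]: (226.9+360.8)/2 × 0.25 = 73.4625
  [0.5→4.5]: (360.8+203.3)/2 × 4 = 1128.2
  [4.5→6]: (203.3+124.3)/2 × 1.5 = 245.7
  Sum = 1475.725 ng/mL·hr
Extrapolated tail: C_last / k_e = 124.3 / 0.33 = 376.667
AUC_0→∞ = 1475.725 + 376.667 = 1852.392 ng/mL·hr

AUC = 1852 ng/mL·hr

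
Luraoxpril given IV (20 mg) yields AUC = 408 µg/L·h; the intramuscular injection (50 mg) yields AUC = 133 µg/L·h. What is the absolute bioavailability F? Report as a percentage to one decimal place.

F = (AUC_ev / D_ev) / (AUC_iv / D_iv)
  = (133/50) / (408/20)
  = 2.66 / 20.4 = 0.1304
  = 13.04%

F = 13.0%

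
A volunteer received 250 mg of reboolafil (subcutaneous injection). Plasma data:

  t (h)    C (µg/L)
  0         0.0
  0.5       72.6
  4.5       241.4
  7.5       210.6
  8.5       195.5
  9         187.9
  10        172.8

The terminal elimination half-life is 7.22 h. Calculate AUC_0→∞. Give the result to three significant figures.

Trapezoidal AUC_0→10:
  [0→0.5]: (0.0+72.6)/2 × 0.5 = 18.15
  [0.5→4.5]: (72.6+241.4)/2 × 4 = 628.0
  [4.5→7.5]: (241.4+210.6)/2 × 3 = 678.0
  [7.5→8.5]: (210.6+195.5)/2 × 1 = 203.05
  [8.5→9]: (195.5+187.9)/2 × 0.5 = 95.85
  [9→10]: (187.9+172.8)/2 × 1 = 180.35
  Sum = 1803.4 µg/L·h
k_e = ln2 / t½ = 0.693147 / 7.22 = 0.0960 h^-1
Extrapolated tail: C_last / k_e = 172.8 / 0.096 = 1800.000
AUC_0→∞ = 1803.4 + 1800.000 = 3603.4 µg/L·h

AUC = 3600 µg/L·h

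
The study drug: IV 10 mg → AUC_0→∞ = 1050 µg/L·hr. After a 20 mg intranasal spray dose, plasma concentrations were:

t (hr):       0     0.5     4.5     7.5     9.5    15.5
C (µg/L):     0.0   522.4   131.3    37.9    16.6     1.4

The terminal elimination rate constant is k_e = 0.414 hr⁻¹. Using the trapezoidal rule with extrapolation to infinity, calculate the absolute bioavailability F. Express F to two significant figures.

F = 0.86

Trapezoidal AUC_0→15.5 (intranasal spray):
  [0→0.5]: (0.0+522.4)/2 × 0.5 = 130.6
  [0.5→4.5]: (522.4+131.3)/2 × 4 = 1307.4
  [4.5→7.5]: (131.3+37.9)/2 × 3 = 253.8
  [7.5→9.5]: (37.9+16.6)/2 × 2 = 54.5
  [9.5→15.5]: (16.6+1.4)/2 × 6 = 54.0
  Sum = 1800.3 µg/L·hr
Tail: C_last/k_e = 1.4/0.414 = 3.382
AUC_0→∞ (intranasal spray) = 1800.3 + 3.382 = 1803.682 µg/L·hr
F = (AUC_ev/D_ev)/(AUC_iv/D_iv) = (1803.682/20)/(1050/10) = 90.1841/105 = 0.8589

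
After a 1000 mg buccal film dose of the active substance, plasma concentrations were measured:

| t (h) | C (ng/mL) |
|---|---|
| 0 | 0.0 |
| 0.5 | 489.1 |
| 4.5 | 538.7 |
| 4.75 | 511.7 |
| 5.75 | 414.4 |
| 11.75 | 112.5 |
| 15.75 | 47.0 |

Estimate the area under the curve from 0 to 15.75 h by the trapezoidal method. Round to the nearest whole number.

AUC = 4672 ng/mL·h

Trapezoidal AUC_0→15.75:
  [0→0.5]: (0.0+489.1)/2 × 0.5 = 122.275
  [0.5→4.5]: (489.1+538.7)/2 × 4 = 2055.6
  [4.5→4.75]: (538.7+511.7)/2 × 0.25 = 131.3
  [4.75→5.75]: (511.7+414.4)/2 × 1 = 463.05
  [5.75→11.75]: (414.4+112.5)/2 × 6 = 1580.7
  [11.75→15.75]: (112.5+47.0)/2 × 4 = 319.0
  Sum = 4671.925 ng/mL·h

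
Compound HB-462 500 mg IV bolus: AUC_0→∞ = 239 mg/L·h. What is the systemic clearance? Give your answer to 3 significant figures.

CL = Dose_iv / AUC_0→∞
   = 500 / 239 = 2.09205 L/h

CL = 2.09 L/h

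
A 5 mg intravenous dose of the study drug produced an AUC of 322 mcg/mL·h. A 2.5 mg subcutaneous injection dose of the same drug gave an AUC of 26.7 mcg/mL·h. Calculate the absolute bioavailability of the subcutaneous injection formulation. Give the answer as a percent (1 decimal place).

F = (AUC_ev / D_ev) / (AUC_iv / D_iv)
  = (26.7/2.5) / (322/5)
  = 10.68 / 64.4 = 0.1658
  = 16.58%

F = 16.6%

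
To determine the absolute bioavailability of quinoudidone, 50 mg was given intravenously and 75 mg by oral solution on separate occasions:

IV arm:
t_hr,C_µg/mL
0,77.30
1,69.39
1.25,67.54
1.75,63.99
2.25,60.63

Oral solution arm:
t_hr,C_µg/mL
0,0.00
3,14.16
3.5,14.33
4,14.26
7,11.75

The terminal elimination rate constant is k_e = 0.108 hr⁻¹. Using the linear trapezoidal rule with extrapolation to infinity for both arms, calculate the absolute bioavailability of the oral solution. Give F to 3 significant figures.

Trapezoidal AUC_0→2.25 (IV):
  [0→1]: (77.30+69.39)/2 × 1 = 73.345
  [1→1.25]: (69.39+67.54)/2 × 0.25 = 17.11625
  [1.25→1.75]: (67.54+63.99)/2 × 0.5 = 32.8825
  [1.75→2.25]: (63.99+60.63)/2 × 0.5 = 31.155
  Sum = 154.49875 µg/mL·hr
IV tail: 60.63/0.108 = 561.389; AUC_iv,0→∞ = 154.49875 + 561.389 = 715.88775 µg/mL·hr
Trapezoidal AUC_0→7 (oral solution):
  [0→3]: (0.00+14.16)/2 × 3 = 21.24
  [3→3.5]: (14.16+14.33)/2 × 0.5 = 7.1225
  [3.5→4]: (14.33+14.26)/2 × 0.5 = 7.1475
  [4→7]: (14.26+11.75)/2 × 3 = 39.015
  Sum = 74.525 µg/mL·hr
oral solution tail: 11.75/0.108 = 108.796; AUC_ev,0→∞ = 74.525 + 108.796 = 183.321 µg/mL·hr
F = (AUC_ev/D_ev)/(AUC_iv/D_iv) = (183.321/75)/(715.88775/50) = 2.44428/14.317755 = 0.1707

F = 0.171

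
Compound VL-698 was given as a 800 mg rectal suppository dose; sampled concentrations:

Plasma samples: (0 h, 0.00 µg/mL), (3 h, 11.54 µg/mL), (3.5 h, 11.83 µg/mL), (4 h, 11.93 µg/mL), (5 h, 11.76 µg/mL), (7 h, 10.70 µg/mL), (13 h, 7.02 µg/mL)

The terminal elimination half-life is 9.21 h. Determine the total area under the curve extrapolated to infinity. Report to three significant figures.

Trapezoidal AUC_0→13:
  [0→3]: (0.00+11.54)/2 × 3 = 17.31
  [3→3.5]: (11.54+11.83)/2 × 0.5 = 5.8425
  [3.5→4]: (11.83+11.93)/2 × 0.5 = 5.94
  [4→5]: (11.93+11.76)/2 × 1 = 11.845
  [5→7]: (11.76+10.70)/2 × 2 = 22.46
  [7→13]: (10.70+7.02)/2 × 6 = 53.16
  Sum = 116.5575 µg/mL·h
k_e = ln2 / t½ = 0.693147 / 9.21 = 0.0753 h^-1
Extrapolated tail: C_last / k_e = 7.02 / 0.0753 = 93.227
AUC_0→∞ = 116.5575 + 93.227 = 209.7845 µg/mL·h

AUC = 210 µg/mL·h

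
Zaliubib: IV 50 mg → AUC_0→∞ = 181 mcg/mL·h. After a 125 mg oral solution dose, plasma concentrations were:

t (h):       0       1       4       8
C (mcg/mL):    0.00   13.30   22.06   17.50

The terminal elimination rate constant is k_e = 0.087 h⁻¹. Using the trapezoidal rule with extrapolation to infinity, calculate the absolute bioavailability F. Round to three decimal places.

F = 0.751

Trapezoidal AUC_0→8 (oral solution):
  [0→1]: (0.00+13.30)/2 × 1 = 6.65
  [1→4]: (13.30+22.06)/2 × 3 = 53.04
  [4→8]: (22.06+17.50)/2 × 4 = 79.12
  Sum = 138.81 mcg/mL·h
Tail: C_last/k_e = 17.50/0.087 = 201.149
AUC_0→∞ (oral solution) = 138.81 + 201.149 = 339.959 mcg/mL·h
F = (AUC_ev/D_ev)/(AUC_iv/D_iv) = (339.959/125)/(181/50) = 2.719672/3.62 = 0.7513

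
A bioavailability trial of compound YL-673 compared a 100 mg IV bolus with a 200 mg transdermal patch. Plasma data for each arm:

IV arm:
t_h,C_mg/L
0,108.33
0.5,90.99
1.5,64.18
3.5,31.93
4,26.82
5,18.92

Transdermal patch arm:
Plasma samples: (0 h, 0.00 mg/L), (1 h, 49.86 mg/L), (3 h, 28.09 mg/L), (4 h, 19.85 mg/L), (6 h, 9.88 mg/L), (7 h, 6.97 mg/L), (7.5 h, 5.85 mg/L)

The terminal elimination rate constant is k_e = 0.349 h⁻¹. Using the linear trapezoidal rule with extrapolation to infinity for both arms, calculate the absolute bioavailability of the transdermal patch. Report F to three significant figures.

Trapezoidal AUC_0→5 (IV):
  [0→0.5]: (108.33+90.99)/2 × 0.5 = 49.83
  [0.5→1.5]: (90.99+64.18)/2 × 1 = 77.585
  [1.5→3.5]: (64.18+31.93)/2 × 2 = 96.11
  [3.5→4]: (31.93+26.82)/2 × 0.5 = 14.6875
  [4→5]: (26.82+18.92)/2 × 1 = 22.87
  Sum = 261.0825 mg/L·h
IV tail: 18.92/0.349 = 54.212; AUC_iv,0→∞ = 261.0825 + 54.212 = 315.2945 mg/L·h
Trapezoidal AUC_0→7.5 (transdermal patch):
  [0→1]: (0.00+49.86)/2 × 1 = 24.93
  [1→3]: (49.86+28.09)/2 × 2 = 77.95
  [3→4]: (28.09+19.85)/2 × 1 = 23.97
  [4→6]: (19.85+9.88)/2 × 2 = 29.73
  [6→7]: (9.88+6.97)/2 × 1 = 8.425
  [7→7.5]: (6.97+5.85)/2 × 0.5 = 3.205
  Sum = 168.21 mg/L·h
transdermal patch tail: 5.85/0.349 = 16.762; AUC_ev,0→∞ = 168.21 + 16.762 = 184.972 mg/L·h
F = (AUC_ev/D_ev)/(AUC_iv/D_iv) = (184.972/200)/(315.2945/100) = 0.92486/3.152945 = 0.2933

F = 0.293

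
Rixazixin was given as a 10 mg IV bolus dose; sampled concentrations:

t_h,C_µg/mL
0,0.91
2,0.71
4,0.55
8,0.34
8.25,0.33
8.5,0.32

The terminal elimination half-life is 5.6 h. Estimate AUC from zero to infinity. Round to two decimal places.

Trapezoidal AUC_0→8.5:
  [0→2]: (0.91+0.71)/2 × 2 = 1.62
  [2→4]: (0.71+0.55)/2 × 2 = 1.26
  [4→8]: (0.55+0.34)/2 × 4 = 1.78
  [8→8.25]: (0.34+0.33)/2 × 0.25 = 0.08375
  [8.25→8.5]: (0.33+0.32)/2 × 0.25 = 0.08125
  Sum = 4.825 µg/mL·h
k_e = ln2 / t½ = 0.693147 / 5.6 = 0.1238 h^-1
Extrapolated tail: C_last / k_e = 0.32 / 0.1238 = 2.585
AUC_0→∞ = 4.825 + 2.585 = 7.41 µg/mL·h

AUC = 7.41 µg/mL·h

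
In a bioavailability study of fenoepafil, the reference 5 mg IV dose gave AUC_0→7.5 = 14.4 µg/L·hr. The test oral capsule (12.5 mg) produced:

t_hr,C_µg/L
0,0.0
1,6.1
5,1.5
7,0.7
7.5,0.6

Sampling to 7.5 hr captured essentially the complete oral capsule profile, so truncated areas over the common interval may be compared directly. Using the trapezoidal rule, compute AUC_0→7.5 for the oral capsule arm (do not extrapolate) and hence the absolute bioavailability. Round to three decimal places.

F = 0.577

Trapezoidal AUC_0→7.5 (oral capsule):
  [0→1]: (0.0+6.1)/2 × 1 = 3.05
  [1→5]: (6.1+1.5)/2 × 4 = 15.2
  [5→7]: (1.5+0.7)/2 × 2 = 2.2
  [7→7.5]: (0.7+0.6)/2 × 0.5 = 0.325
  Sum = 20.775 µg/L·hr
F = (AUC_ev/D_ev)/(AUC_iv/D_iv) = (20.775/12.5)/(14.4/5) = 1.662/2.88 = 0.5771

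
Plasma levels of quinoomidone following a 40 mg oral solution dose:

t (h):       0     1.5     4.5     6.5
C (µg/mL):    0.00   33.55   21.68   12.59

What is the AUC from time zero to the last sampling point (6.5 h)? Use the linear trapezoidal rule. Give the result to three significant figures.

Trapezoidal AUC_0→6.5:
  [0→1.5]: (0.00+33.55)/2 × 1.5 = 25.1625
  [1.5→4.5]: (33.55+21.68)/2 × 3 = 82.845
  [4.5→6.5]: (21.68+12.59)/2 × 2 = 34.27
  Sum = 142.2775 µg/mL·h

AUC = 142 µg/mL·h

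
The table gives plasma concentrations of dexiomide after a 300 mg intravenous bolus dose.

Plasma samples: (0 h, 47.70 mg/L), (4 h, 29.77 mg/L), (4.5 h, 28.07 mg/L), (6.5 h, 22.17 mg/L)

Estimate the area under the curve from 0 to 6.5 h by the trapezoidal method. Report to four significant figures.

Trapezoidal AUC_0→6.5:
  [0→4]: (47.70+29.77)/2 × 4 = 154.94
  [4→4.5]: (29.77+28.07)/2 × 0.5 = 14.46
  [4.5→6.5]: (28.07+22.17)/2 × 2 = 50.24
  Sum = 219.64 mg/L·h

AUC = 219.6 mg/L·h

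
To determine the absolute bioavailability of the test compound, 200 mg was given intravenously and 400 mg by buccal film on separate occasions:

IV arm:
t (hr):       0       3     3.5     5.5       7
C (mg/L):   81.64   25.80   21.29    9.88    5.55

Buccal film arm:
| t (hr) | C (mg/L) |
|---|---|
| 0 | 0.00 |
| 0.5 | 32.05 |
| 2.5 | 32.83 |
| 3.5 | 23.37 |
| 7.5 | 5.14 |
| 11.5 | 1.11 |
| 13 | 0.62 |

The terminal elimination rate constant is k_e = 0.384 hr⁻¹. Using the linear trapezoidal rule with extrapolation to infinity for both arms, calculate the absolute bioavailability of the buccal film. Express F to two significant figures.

Trapezoidal AUC_0→7 (IV):
  [0→3]: (81.64+25.80)/2 × 3 = 161.16
  [3→3.5]: (25.80+21.29)/2 × 0.5 = 11.7725
  [3.5→5.5]: (21.29+9.88)/2 × 2 = 31.17
  [5.5→7]: (9.88+5.55)/2 × 1.5 = 11.5725
  Sum = 215.675 mg/L·hr
IV tail: 5.55/0.384 = 14.453; AUC_iv,0→∞ = 215.675 + 14.453 = 230.128 mg/L·hr
Trapezoidal AUC_0→13 (buccal film):
  [0→0.5]: (0.00+32.05)/2 × 0.5 = 8.0125
  [0.5→2.5]: (32.05+32.83)/2 × 2 = 64.88
  [2.5→3.5]: (32.83+23.37)/2 × 1 = 28.1
  [3.5→7.5]: (23.37+5.14)/2 × 4 = 57.02
  [7.5→11.5]: (5.14+1.11)/2 × 4 = 12.5
  [11.5→13]: (1.11+0.62)/2 × 1.5 = 1.2975
  Sum = 171.81 mg/L·hr
buccal film tail: 0.62/0.384 = 1.615; AUC_ev,0→∞ = 171.81 + 1.615 = 173.425 mg/L·hr
F = (AUC_ev/D_ev)/(AUC_iv/D_iv) = (173.425/400)/(230.128/200) = 0.4335625/1.15064 = 0.3768

F = 0.38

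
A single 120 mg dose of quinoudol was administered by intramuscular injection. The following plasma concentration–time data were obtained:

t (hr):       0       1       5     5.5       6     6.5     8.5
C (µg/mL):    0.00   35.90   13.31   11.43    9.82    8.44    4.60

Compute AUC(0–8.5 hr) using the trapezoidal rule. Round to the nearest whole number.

AUC = 145 µg/mL·hr

Trapezoidal AUC_0→8.5:
  [0→1]: (0.00+35.90)/2 × 1 = 17.95
  [1→5]: (35.90+13.31)/2 × 4 = 98.42
  [5→5.5]: (13.31+11.43)/2 × 0.5 = 6.185
  [5.5→6]: (11.43+9.82)/2 × 0.5 = 5.3125
  [6→6.5]: (9.82+8.44)/2 × 0.5 = 4.565
  [6.5→8.5]: (8.44+4.60)/2 × 2 = 13.04
  Sum = 145.4725 µg/mL·hr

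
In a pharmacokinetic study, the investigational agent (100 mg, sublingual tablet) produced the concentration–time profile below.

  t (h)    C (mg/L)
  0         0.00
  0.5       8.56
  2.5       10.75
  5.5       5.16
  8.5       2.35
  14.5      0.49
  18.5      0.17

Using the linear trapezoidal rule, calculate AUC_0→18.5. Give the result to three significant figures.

AUC = 66.4 mg/L·h

Trapezoidal AUC_0→18.5:
  [0→0.5]: (0.00+8.56)/2 × 0.5 = 2.14
  [0.5→2.5]: (8.56+10.75)/2 × 2 = 19.31
  [2.5→5.5]: (10.75+5.16)/2 × 3 = 23.865
  [5.5→8.5]: (5.16+2.35)/2 × 3 = 11.265
  [8.5→14.5]: (2.35+0.49)/2 × 6 = 8.52
  [14.5→18.5]: (0.49+0.17)/2 × 4 = 1.32
  Sum = 66.42 mg/L·h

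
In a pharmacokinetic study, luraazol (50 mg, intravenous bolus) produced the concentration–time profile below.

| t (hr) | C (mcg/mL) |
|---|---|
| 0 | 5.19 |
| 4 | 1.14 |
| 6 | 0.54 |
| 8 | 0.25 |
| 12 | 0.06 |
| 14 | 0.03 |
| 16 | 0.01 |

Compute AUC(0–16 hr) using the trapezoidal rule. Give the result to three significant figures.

Trapezoidal AUC_0→16:
  [0→4]: (5.19+1.14)/2 × 4 = 12.66
  [4→6]: (1.14+0.54)/2 × 2 = 1.68
  [6→8]: (0.54+0.25)/2 × 2 = 0.79
  [8→12]: (0.25+0.06)/2 × 4 = 0.62
  [12→14]: (0.06+0.03)/2 × 2 = 0.09
  [14→16]: (0.03+0.01)/2 × 2 = 0.04
  Sum = 15.88 mcg/mL·hr

AUC = 15.9 mcg/mL·hr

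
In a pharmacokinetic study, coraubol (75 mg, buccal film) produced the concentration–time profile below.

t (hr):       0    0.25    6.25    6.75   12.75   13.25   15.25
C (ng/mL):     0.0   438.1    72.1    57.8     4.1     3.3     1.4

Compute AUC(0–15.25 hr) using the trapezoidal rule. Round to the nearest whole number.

AUC = 1810 ng/mL·hr

Trapezoidal AUC_0→15.25:
  [0→0.25]: (0.0+438.1)/2 × 0.25 = 54.7625
  [0.25→6.25]: (438.1+72.1)/2 × 6 = 1530.6
  [6.25→6.75]: (72.1+57.8)/2 × 0.5 = 32.475
  [6.75→12.75]: (57.8+4.1)/2 × 6 = 185.7
  [12.75→13.25]: (4.1+3.3)/2 × 0.5 = 1.85
  [13.25→15.25]: (3.3+1.4)/2 × 2 = 4.7
  Sum = 1810.0875 ng/mL·hr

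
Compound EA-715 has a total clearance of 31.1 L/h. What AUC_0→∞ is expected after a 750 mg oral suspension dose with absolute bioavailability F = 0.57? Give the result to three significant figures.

AUC_0→∞ = F × Dose / CL
        = 0.57 × 750 / 31.1 = 13.746 mg/L·h

AUC = 13.7 mg/L·h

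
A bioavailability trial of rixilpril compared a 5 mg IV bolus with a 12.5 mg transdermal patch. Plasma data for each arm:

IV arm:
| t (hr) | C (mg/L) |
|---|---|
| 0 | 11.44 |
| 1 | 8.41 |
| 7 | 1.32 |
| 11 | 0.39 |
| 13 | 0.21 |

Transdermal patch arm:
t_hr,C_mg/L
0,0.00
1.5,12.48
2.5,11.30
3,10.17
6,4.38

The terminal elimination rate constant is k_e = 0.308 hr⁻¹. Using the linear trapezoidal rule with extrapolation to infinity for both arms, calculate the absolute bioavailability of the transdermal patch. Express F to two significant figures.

Trapezoidal AUC_0→13 (IV):
  [0→1]: (11.44+8.41)/2 × 1 = 9.925
  [1→7]: (8.41+1.32)/2 × 6 = 29.19
  [7→11]: (1.32+0.39)/2 × 4 = 3.42
  [11→13]: (0.39+0.21)/2 × 2 = 0.6
  Sum = 43.135 mg/L·hr
IV tail: 0.21/0.308 = 0.682; AUC_iv,0→∞ = 43.135 + 0.682 = 43.817 mg/L·hr
Trapezoidal AUC_0→6 (transdermal patch):
  [0→1.5]: (0.00+12.48)/2 × 1.5 = 9.36
  [1.5→2.5]: (12.48+11.30)/2 × 1 = 11.89
  [2.5→3]: (11.30+10.17)/2 × 0.5 = 5.3675
  [3→6]: (10.17+4.38)/2 × 3 = 21.825
  Sum = 48.4425 mg/L·hr
transdermal patch tail: 4.38/0.308 = 14.221; AUC_ev,0→∞ = 48.4425 + 14.221 = 62.6635 mg/L·hr
F = (AUC_ev/D_ev)/(AUC_iv/D_iv) = (62.6635/12.5)/(43.817/5) = 5.01308/8.7634 = 0.5720

F = 0.57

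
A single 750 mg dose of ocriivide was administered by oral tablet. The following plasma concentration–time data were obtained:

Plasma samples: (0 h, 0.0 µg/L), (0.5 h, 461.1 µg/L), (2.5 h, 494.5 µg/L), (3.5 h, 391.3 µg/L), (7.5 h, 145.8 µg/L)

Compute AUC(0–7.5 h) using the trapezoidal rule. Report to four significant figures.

Trapezoidal AUC_0→7.5:
  [0→0.5]: (0.0+461.1)/2 × 0.5 = 115.275
  [0.5→2.5]: (461.1+494.5)/2 × 2 = 955.6
  [2.5→3.5]: (494.5+391.3)/2 × 1 = 442.9
  [3.5→7.5]: (391.3+145.8)/2 × 4 = 1074.2
  Sum = 2587.975 µg/L·h

AUC = 2588 µg/L·h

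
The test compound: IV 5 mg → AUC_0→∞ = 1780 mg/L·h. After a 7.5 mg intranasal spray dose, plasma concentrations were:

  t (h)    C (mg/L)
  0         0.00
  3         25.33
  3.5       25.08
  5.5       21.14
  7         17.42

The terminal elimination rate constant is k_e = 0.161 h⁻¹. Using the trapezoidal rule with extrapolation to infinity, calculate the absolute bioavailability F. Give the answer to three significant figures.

Trapezoidal AUC_0→7 (intranasal spray):
  [0→3]: (0.00+25.33)/2 × 3 = 37.995
  [3→3.5]: (25.33+25.08)/2 × 0.5 = 12.6025
  [3.5→5.5]: (25.08+21.14)/2 × 2 = 46.22
  [5.5→7]: (21.14+17.42)/2 × 1.5 = 28.92
  Sum = 125.7375 mg/L·h
Tail: C_last/k_e = 17.42/0.161 = 108.199
AUC_0→∞ (intranasal spray) = 125.7375 + 108.199 = 233.9365 mg/L·h
F = (AUC_ev/D_ev)/(AUC_iv/D_iv) = (233.9365/7.5)/(1780/5) = 31.1915/356 = 0.0876

F = 0.0876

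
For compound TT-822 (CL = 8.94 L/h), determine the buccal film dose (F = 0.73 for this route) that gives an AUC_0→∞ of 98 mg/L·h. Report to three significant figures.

Dose = CL × AUC_0→∞ / F
     = 8.94 × 98 / 0.73 = 1200.16 mg

Dose = 1200 mg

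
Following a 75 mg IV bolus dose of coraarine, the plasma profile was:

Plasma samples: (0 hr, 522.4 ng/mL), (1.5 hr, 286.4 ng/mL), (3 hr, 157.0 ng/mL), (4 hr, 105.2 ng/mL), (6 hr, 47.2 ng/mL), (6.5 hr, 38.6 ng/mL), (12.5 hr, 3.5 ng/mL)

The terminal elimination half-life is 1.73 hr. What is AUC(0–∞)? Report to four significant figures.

AUC = 1379 ng/mL·hr

Trapezoidal AUC_0→12.5:
  [0→1.5]: (522.4+286.4)/2 × 1.5 = 606.6
  [1.5→3]: (286.4+157.0)/2 × 1.5 = 332.55
  [3→4]: (157.0+105.2)/2 × 1 = 131.1
  [4→6]: (105.2+47.2)/2 × 2 = 152.4
  [6→6.5]: (47.2+38.6)/2 × 0.5 = 21.45
  [6.5→12.5]: (38.6+3.5)/2 × 6 = 126.3
  Sum = 1370.4 ng/mL·hr
k_e = ln2 / t½ = 0.693147 / 1.73 = 0.4007 hr^-1
Extrapolated tail: C_last / k_e = 3.5 / 0.4007 = 8.735
AUC_0→∞ = 1370.4 + 8.735 = 1379.135 ng/mL·hr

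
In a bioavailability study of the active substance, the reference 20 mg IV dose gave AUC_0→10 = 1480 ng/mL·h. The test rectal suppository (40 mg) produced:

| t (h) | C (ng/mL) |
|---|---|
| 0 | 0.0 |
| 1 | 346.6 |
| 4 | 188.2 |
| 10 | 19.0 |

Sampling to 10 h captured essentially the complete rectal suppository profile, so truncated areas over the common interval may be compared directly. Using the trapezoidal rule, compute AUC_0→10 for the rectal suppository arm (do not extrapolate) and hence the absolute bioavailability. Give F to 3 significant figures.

Trapezoidal AUC_0→10 (rectal suppository):
  [0→1]: (0.0+346.6)/2 × 1 = 173.3
  [1→4]: (346.6+188.2)/2 × 3 = 802.2
  [4→10]: (188.2+19.0)/2 × 6 = 621.6
  Sum = 1597.1 ng/mL·h
F = (AUC_ev/D_ev)/(AUC_iv/D_iv) = (1597.1/40)/(1480/20) = 39.9275/74 = 0.5396

F = 0.540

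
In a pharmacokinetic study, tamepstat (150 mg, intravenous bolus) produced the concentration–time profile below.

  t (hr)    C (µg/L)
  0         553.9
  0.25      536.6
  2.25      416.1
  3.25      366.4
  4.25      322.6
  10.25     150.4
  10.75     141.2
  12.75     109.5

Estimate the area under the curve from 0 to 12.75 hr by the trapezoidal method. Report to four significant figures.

Trapezoidal AUC_0→12.75:
  [0→0.25]: (553.9+536.6)/2 × 0.25 = 136.3125
  [0.25→2.25]: (536.6+416.1)/2 × 2 = 952.7
  [2.25→3.25]: (416.1+366.4)/2 × 1 = 391.25
  [3.25→4.25]: (366.4+322.6)/2 × 1 = 344.5
  [4.25→10.25]: (322.6+150.4)/2 × 6 = 1419.0
  [10.25→10.75]: (150.4+141.2)/2 × 0.5 = 72.9
  [10.75→12.75]: (141.2+109.5)/2 × 2 = 250.7
  Sum = 3567.3625 µg/L·hr

AUC = 3567 µg/L·hr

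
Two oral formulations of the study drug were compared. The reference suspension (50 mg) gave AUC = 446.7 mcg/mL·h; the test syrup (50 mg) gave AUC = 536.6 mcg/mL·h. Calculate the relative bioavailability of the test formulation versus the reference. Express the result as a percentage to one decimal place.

F_rel = 120.1%

F_rel = (AUC_test/D_test) / (AUC_ref/D_ref)
      = (536.6/50) / (446.7/50)
      = 10.732 / 8.934 = 1.2013 = 120.13%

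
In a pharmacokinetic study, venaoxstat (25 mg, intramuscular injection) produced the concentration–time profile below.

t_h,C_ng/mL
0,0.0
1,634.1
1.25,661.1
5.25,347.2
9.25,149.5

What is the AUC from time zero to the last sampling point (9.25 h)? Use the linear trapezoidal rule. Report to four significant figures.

Trapezoidal AUC_0→9.25:
  [0→1]: (0.0+634.1)/2 × 1 = 317.05
  [1→1.25]: (634.1+661.1)/2 × 0.25 = 161.9
  [1.25→5.25]: (661.1+347.2)/2 × 4 = 2016.6
  [5.25→9.25]: (347.2+149.5)/2 × 4 = 993.4
  Sum = 3488.95 ng/mL·h

AUC = 3489 ng/mL·h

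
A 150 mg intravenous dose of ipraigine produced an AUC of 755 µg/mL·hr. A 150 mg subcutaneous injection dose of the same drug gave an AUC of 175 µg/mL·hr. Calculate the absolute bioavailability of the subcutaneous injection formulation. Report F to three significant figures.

F = (AUC_ev / D_ev) / (AUC_iv / D_iv)
  = (175/150) / (755/150)
  = 1.16667 / 5.03333 = 0.2318

F = 0.232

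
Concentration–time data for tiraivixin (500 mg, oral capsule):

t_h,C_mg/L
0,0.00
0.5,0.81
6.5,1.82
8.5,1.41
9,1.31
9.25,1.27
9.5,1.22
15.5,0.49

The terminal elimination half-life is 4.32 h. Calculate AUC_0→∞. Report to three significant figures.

AUC = 20.8 mg/L·h

Trapezoidal AUC_0→15.5:
  [0→0.5]: (0.00+0.81)/2 × 0.5 = 0.2025
  [0.5→6.5]: (0.81+1.82)/2 × 6 = 7.89
  [6.5→8.5]: (1.82+1.41)/2 × 2 = 3.23
  [8.5→9]: (1.41+1.31)/2 × 0.5 = 0.68
  [9→9.25]: (1.31+1.27)/2 × 0.25 = 0.3225
  [9.25→9.5]: (1.27+1.22)/2 × 0.25 = 0.31125
  [9.5→15.5]: (1.22+0.49)/2 × 6 = 5.13
  Sum = 17.76625 mg/L·h
k_e = ln2 / t½ = 0.693147 / 4.32 = 0.1605 h^-1
Extrapolated tail: C_last / k_e = 0.49 / 0.1605 = 3.053
AUC_0→∞ = 17.76625 + 3.053 = 20.81925 mg/L·h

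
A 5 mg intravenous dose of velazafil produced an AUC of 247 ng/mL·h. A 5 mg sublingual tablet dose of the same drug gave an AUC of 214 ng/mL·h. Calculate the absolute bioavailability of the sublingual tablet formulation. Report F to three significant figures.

F = (AUC_ev / D_ev) / (AUC_iv / D_iv)
  = (214/5) / (247/5)
  = 42.8 / 49.4 = 0.8664

F = 0.866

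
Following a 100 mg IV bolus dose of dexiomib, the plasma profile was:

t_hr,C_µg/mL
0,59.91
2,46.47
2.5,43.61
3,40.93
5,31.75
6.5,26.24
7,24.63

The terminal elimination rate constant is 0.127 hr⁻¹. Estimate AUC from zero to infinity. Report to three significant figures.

AUC = 473 µg/mL·hr

Trapezoidal AUC_0→7:
  [0→2]: (59.91+46.47)/2 × 2 = 106.38
  [2→2.5]: (46.47+43.61)/2 × 0.5 = 22.52
  [2.5→3]: (43.61+40.93)/2 × 0.5 = 21.135
  [3→5]: (40.93+31.75)/2 × 2 = 72.68
  [5→6.5]: (31.75+26.24)/2 × 1.5 = 43.4925
  [6.5→7]: (26.24+24.63)/2 × 0.5 = 12.7175
  Sum = 278.925 µg/mL·hr
Extrapolated tail: C_last / k_e = 24.63 / 0.127 = 193.937
AUC_0→∞ = 278.925 + 193.937 = 472.862 µg/mL·hr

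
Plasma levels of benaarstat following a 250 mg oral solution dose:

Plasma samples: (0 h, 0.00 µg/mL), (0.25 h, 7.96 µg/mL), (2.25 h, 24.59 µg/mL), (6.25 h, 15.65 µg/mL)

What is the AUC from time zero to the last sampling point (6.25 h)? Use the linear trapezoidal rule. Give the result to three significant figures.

AUC = 114 µg/mL·h

Trapezoidal AUC_0→6.25:
  [0→0.25]: (0.00+7.96)/2 × 0.25 = 0.995
  [0.25→2.25]: (7.96+24.59)/2 × 2 = 32.55
  [2.25→6.25]: (24.59+15.65)/2 × 4 = 80.48
  Sum = 114.025 µg/mL·h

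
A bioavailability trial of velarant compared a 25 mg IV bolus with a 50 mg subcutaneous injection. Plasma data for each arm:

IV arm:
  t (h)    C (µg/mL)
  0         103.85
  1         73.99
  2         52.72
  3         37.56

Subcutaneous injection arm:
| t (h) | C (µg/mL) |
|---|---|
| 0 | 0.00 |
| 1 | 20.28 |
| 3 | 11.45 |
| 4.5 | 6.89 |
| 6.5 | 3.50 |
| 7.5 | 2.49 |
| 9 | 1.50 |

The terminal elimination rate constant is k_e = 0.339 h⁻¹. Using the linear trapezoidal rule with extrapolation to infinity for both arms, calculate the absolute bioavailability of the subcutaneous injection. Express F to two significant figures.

F = 0.12

Trapezoidal AUC_0→3 (IV):
  [0→1]: (103.85+73.99)/2 × 1 = 88.92
  [1→2]: (73.99+52.72)/2 × 1 = 63.355
  [2→3]: (52.72+37.56)/2 × 1 = 45.14
  Sum = 197.415 µg/mL·h
IV tail: 37.56/0.339 = 110.796; AUC_iv,0→∞ = 197.415 + 110.796 = 308.211 µg/mL·h
Trapezoidal AUC_0→9 (subcutaneous injection):
  [0→1]: (0.00+20.28)/2 × 1 = 10.14
  [1→3]: (20.28+11.45)/2 × 2 = 31.73
  [3→4.5]: (11.45+6.89)/2 × 1.5 = 13.755
  [4.5→6.5]: (6.89+3.50)/2 × 2 = 10.39
  [6.5→7.5]: (3.50+2.49)/2 × 1 = 2.995
  [7.5→9]: (2.49+1.50)/2 × 1.5 = 2.9925
  Sum = 72.0025 µg/mL·h
subcutaneous injection tail: 1.50/0.339 = 4.425; AUC_ev,0→∞ = 72.0025 + 4.425 = 76.4275 µg/mL·h
F = (AUC_ev/D_ev)/(AUC_iv/D_iv) = (76.4275/50)/(308.211/25) = 1.52855/12.32844 = 0.1240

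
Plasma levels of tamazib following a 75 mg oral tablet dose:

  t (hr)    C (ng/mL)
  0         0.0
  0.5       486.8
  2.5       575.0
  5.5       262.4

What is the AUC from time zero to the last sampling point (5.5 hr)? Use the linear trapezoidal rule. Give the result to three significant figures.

AUC = 2440 ng/mL·hr

Trapezoidal AUC_0→5.5:
  [0→0.5]: (0.0+486.8)/2 × 0.5 = 121.7
  [0.5→2.5]: (486.8+575.0)/2 × 2 = 1061.8
  [2.5→5.5]: (575.0+262.4)/2 × 3 = 1256.1
  Sum = 2439.6 ng/mL·hr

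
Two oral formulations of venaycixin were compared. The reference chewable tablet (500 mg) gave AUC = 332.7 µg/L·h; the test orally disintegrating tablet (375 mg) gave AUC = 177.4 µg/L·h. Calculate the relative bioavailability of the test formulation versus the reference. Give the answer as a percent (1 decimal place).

F_rel = (AUC_test/D_test) / (AUC_ref/D_ref)
      = (177.4/375) / (332.7/500)
      = 0.473067 / 0.6654 = 0.7110 = 71.10%

F_rel = 71.1%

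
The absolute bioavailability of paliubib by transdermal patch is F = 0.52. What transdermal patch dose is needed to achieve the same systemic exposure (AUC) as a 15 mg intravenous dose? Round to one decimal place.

For equal systemic exposure: F × D_ev = D_iv
D_ev = D_iv / F = 15 / 0.52 = 28.8462 mg

D_transdermal = 28.8 mg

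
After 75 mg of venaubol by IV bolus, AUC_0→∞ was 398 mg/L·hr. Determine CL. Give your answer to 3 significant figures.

CL = 0.188 L/hr

CL = Dose_iv / AUC_0→∞
   = 75 / 398 = 0.188442 L/hr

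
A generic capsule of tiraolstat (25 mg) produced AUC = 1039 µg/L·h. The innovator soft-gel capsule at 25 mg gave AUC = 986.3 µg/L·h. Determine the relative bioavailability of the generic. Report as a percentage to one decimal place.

F_rel = (AUC_test/D_test) / (AUC_ref/D_ref)
      = (1039/25) / (986.3/25)
      = 41.56 / 39.452 = 1.0534 = 105.34%

F_rel = 105.3%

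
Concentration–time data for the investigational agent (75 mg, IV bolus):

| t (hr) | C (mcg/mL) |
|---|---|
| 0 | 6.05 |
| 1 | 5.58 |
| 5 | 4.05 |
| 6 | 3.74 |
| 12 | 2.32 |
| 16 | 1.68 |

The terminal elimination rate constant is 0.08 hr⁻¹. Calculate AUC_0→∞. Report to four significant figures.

AUC = 76.15 mcg/mL·hr

Trapezoidal AUC_0→16:
  [0→1]: (6.05+5.58)/2 × 1 = 5.815
  [1→5]: (5.58+4.05)/2 × 4 = 19.26
  [5→6]: (4.05+3.74)/2 × 1 = 3.895
  [6→12]: (3.74+2.32)/2 × 6 = 18.18
  [12→16]: (2.32+1.68)/2 × 4 = 8.0
  Sum = 55.15 mcg/mL·hr
Extrapolated tail: C_last / k_e = 1.68 / 0.08 = 21.000
AUC_0→∞ = 55.15 + 21.000 = 76.15 mcg/mL·hr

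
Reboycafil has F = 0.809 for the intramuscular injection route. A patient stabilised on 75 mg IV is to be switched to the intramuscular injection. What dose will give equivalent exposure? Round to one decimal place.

D_intramuscular = 92.7 mg

For equal systemic exposure: F × D_ev = D_iv
D_ev = D_iv / F = 75 / 0.809 = 92.707 mg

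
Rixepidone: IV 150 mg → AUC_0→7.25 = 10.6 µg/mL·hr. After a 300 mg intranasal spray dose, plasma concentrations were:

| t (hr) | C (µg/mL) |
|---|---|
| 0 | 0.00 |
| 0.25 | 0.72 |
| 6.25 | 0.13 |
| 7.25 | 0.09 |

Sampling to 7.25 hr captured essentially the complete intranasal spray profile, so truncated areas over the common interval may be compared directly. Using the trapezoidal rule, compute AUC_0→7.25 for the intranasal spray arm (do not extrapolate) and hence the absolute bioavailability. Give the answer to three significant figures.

F = 0.130

Trapezoidal AUC_0→7.25 (intranasal spray):
  [0→0.25]: (0.00+0.72)/2 × 0.25 = 0.09
  [0.25→6.25]: (0.72+0.13)/2 × 6 = 2.55
  [6.25→7.25]: (0.13+0.09)/2 × 1 = 0.11
  Sum = 2.75 µg/mL·hr
F = (AUC_ev/D_ev)/(AUC_iv/D_iv) = (2.75/300)/(10.6/150) = 0.00916667/0.0706667 = 0.1297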